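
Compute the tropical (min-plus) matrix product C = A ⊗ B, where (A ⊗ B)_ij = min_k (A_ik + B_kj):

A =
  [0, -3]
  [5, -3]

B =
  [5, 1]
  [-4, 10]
A ⊗ B =
  [-7, 1]
  [-7, 6]

Apply the min-plus product entry-by-entry:
  C[0][0] = min over k of (A[0][0] + B[0][0] = 0 + 5 = 5, A[0][1] + B[1][0] = -3 + -4 = -7) = -7 (attained at k = 1)
  C[0][1] = min over k of (A[0][0] + B[0][1] = 0 + 1 = 1, A[0][1] + B[1][1] = -3 + 10 = 7) = 1 (attained at k = 0)
  C[1][0] = min over k of (A[1][0] + B[0][0] = 5 + 5 = 10, A[1][1] + B[1][0] = -3 + -4 = -7) = -7 (attained at k = 1)
  C[1][1] = min over k of (A[1][0] + B[0][1] = 5 + 1 = 6, A[1][1] + B[1][1] = -3 + 10 = 7) = 6 (attained at k = 0)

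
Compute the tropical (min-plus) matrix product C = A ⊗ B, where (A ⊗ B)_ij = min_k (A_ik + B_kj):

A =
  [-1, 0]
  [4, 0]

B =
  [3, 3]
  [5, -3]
A ⊗ B =
  [2, -3]
  [5, -3]

Apply the min-plus product entry-by-entry:
  C[0][0] = min over k of (A[0][0] + B[0][0] = -1 + 3 = 2, A[0][1] + B[1][0] = 0 + 5 = 5) = 2 (attained at k = 0)
  C[0][1] = min over k of (A[0][0] + B[0][1] = -1 + 3 = 2, A[0][1] + B[1][1] = 0 + -3 = -3) = -3 (attained at k = 1)
  C[1][0] = min over k of (A[1][0] + B[0][0] = 4 + 3 = 7, A[1][1] + B[1][0] = 0 + 5 = 5) = 5 (attained at k = 1)
  C[1][1] = min over k of (A[1][0] + B[0][1] = 4 + 3 = 7, A[1][1] + B[1][1] = 0 + -3 = -3) = -3 (attained at k = 1)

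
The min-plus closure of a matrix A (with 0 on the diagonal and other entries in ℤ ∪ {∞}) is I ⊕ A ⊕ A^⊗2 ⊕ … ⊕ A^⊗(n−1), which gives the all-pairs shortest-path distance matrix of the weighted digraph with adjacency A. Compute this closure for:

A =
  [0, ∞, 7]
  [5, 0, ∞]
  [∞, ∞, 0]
Closure =
  [0, ∞, 7]
  [5, 0, 12]
  [∞, ∞, 0]

This is the Floyd-Warshall all-pairs shortest-path computation. For each intermediate vertex k = 0, 1, …, 2, update dist[i][j] ← min(dist[i][j], dist[i][k] + dist[k][j]). The final matrix gives, for each (i, j), the minimum total weight of any directed path from i to j (possibly empty when i = j).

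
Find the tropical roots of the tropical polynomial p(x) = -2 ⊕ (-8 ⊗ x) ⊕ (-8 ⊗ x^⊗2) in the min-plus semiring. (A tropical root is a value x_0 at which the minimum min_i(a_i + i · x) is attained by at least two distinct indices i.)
Roots: {0, 6}

Each tropical root is a break point of the lower envelope of the lines y = a_i + i · x (there are 3 lines, with slopes 0, 1, ..., 2). Only the lines that attain the minimum somewhere contribute to roots; other lines are dominated. Here the surviving (envelope) indices are i = 2, i = 1, i = 0.
Intersections between consecutive envelope lines give the roots: for adjacent envelope indices i < j the intersection is x = (a_i − a_j) / (j − i). Reading off the sorted break points: {0, 6}.
Verification: at each break x_0, at least two indices attain the minimum of min_i(a_i + i · x_0).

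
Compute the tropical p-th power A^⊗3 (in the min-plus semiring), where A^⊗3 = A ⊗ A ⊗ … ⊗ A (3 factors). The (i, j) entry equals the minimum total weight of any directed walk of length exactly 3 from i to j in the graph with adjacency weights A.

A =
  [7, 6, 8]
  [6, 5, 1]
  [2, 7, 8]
A^⊗3 =
  [9, 14, 12]
  [8, 9, 9]
  [10, 13, 9]

Each entry (A^⊗3)_ij equals the minimum over all length-3 walks i = v_0 → v_1 → … → v_3 = j of Σ_t A[v_t][v_{t+1}]. For example, for (i, j) = (0, 2) we minimise over 9 possible intermediate vertex sequences; the minimum is 12, attained along the walk 0 → 1 → 1 → 2.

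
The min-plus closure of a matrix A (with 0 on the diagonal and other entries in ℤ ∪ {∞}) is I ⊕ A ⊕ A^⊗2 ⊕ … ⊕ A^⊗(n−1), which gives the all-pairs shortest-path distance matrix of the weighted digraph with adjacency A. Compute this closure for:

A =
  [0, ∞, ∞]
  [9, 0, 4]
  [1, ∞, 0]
Closure =
  [0, ∞, ∞]
  [5, 0, 4]
  [1, ∞, 0]

This is the Floyd-Warshall all-pairs shortest-path computation. For each intermediate vertex k = 0, 1, …, 2, update dist[i][j] ← min(dist[i][j], dist[i][k] + dist[k][j]). The final matrix gives, for each (i, j), the minimum total weight of any directed path from i to j (possibly empty when i = j).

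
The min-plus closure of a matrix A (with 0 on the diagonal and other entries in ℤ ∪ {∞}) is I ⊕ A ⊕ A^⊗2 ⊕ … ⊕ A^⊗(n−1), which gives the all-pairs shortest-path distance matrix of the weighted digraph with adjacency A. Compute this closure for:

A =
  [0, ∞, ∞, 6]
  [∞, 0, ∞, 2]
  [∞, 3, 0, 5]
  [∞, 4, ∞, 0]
Closure =
  [0, 10, ∞, 6]
  [∞, 0, ∞, 2]
  [∞, 3, 0, 5]
  [∞, 4, ∞, 0]

This is the Floyd-Warshall all-pairs shortest-path computation. For each intermediate vertex k = 0, 1, …, 3, update dist[i][j] ← min(dist[i][j], dist[i][k] + dist[k][j]). The final matrix gives, for each (i, j), the minimum total weight of any directed path from i to j (possibly empty when i = j).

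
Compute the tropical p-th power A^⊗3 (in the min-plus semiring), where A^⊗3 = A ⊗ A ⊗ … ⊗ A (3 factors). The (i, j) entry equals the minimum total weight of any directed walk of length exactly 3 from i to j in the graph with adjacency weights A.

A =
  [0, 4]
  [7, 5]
A^⊗3 =
  [0, 4]
  [7, 11]

Each entry (A^⊗3)_ij equals the minimum over all length-3 walks i = v_0 → v_1 → … → v_3 = j of Σ_t A[v_t][v_{t+1}]. For example, for (i, j) = (0, 1) we minimise over 4 possible intermediate vertex sequences; the minimum is 4, attained along the walk 0 → 0 → 0 → 1.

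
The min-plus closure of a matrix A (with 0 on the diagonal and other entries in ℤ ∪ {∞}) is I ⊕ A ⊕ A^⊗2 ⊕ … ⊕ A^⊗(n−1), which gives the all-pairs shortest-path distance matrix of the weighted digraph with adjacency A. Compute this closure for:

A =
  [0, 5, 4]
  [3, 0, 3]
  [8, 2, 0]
Closure =
  [0, 5, 4]
  [3, 0, 3]
  [5, 2, 0]

This is the Floyd-Warshall all-pairs shortest-path computation. For each intermediate vertex k = 0, 1, …, 2, update dist[i][j] ← min(dist[i][j], dist[i][k] + dist[k][j]). The final matrix gives, for each (i, j), the minimum total weight of any directed path from i to j (possibly empty when i = j).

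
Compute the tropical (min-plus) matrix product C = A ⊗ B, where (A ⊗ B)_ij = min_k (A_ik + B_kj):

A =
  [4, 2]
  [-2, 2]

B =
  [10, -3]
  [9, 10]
A ⊗ B =
  [11, 1]
  [8, -5]

Apply the min-plus product entry-by-entry:
  C[0][0] = min over k of (A[0][0] + B[0][0] = 4 + 10 = 14, A[0][1] + B[1][0] = 2 + 9 = 11) = 11 (attained at k = 1)
  C[0][1] = min over k of (A[0][0] + B[0][1] = 4 + -3 = 1, A[0][1] + B[1][1] = 2 + 10 = 12) = 1 (attained at k = 0)
  C[1][0] = min over k of (A[1][0] + B[0][0] = -2 + 10 = 8, A[1][1] + B[1][0] = 2 + 9 = 11) = 8 (attained at k = 0)
  C[1][1] = min over k of (A[1][0] + B[0][1] = -2 + -3 = -5, A[1][1] + B[1][1] = 2 + 10 = 12) = -5 (attained at k = 0)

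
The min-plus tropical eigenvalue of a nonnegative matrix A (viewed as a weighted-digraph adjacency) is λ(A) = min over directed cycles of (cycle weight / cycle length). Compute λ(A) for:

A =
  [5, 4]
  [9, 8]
λ(A) = 5

Enumerate directed cycles and compute their means (weight / length). Sample:
  cycle 0 → 0: weight = 5, length = 1, mean = 5/1 ≈ 5.000
  cycle 1 → 1: weight = 8, length = 1, mean = 8/1 ≈ 8.000
  cycle 0 → 1 → 0: weight = 13, length = 2, mean = 13/2 ≈ 6.500
  cycle 1 → 0 → 1: weight = 13, length = 2, mean = 13/2 ≈ 6.500
Minimum mean = 5.000, attained e.g. along the cycle 0 → 0 with weight 5 and length 1. So λ(A) = 5/1 = 5.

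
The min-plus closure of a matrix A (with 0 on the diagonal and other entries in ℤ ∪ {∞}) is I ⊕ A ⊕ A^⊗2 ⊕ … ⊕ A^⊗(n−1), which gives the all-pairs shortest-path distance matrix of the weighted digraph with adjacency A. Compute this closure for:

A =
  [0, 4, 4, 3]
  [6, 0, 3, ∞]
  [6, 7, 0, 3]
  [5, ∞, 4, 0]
Closure =
  [0, 4, 4, 3]
  [6, 0, 3, 6]
  [6, 7, 0, 3]
  [5, 9, 4, 0]

This is the Floyd-Warshall all-pairs shortest-path computation. For each intermediate vertex k = 0, 1, …, 3, update dist[i][j] ← min(dist[i][j], dist[i][k] + dist[k][j]). The final matrix gives, for each (i, j), the minimum total weight of any directed path from i to j (possibly empty when i = j).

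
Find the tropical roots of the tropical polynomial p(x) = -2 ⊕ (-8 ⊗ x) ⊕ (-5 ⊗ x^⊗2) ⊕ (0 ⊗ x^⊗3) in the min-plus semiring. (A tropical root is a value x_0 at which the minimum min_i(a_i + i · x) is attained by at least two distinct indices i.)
Roots: {-5, -3, 6}

Each tropical root is a break point of the lower envelope of the lines y = a_i + i · x (there are 4 lines, with slopes 0, 1, ..., 3). Only the lines that attain the minimum somewhere contribute to roots; other lines are dominated. Here the surviving (envelope) indices are i = 3, i = 2, i = 1, i = 0.
Intersections between consecutive envelope lines give the roots: for adjacent envelope indices i < j the intersection is x = (a_i − a_j) / (j − i). Reading off the sorted break points: {-5, -3, 6}.
Verification: at each break x_0, at least two indices attain the minimum of min_i(a_i + i · x_0).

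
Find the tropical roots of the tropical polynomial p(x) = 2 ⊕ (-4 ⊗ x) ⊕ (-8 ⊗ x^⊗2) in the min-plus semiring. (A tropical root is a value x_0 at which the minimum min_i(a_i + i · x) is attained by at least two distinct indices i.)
Roots: {4, 6}

Each tropical root is a break point of the lower envelope of the lines y = a_i + i · x (there are 3 lines, with slopes 0, 1, ..., 2). Only the lines that attain the minimum somewhere contribute to roots; other lines are dominated. Here the surviving (envelope) indices are i = 2, i = 1, i = 0.
Intersections between consecutive envelope lines give the roots: for adjacent envelope indices i < j the intersection is x = (a_i − a_j) / (j − i). Reading off the sorted break points: {4, 6}.
Verification: at each break x_0, at least two indices attain the minimum of min_i(a_i + i · x_0).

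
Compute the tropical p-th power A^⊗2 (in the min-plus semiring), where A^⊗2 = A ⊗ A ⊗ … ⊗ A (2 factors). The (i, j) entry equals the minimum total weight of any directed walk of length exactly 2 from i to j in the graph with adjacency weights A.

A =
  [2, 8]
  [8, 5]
A^⊗2 =
  [4, 10]
  [10, 10]

Each entry (A^⊗2)_ij equals the minimum over all length-2 walks i = v_0 → v_1 → … → v_2 = j of Σ_t A[v_t][v_{t+1}]. For example, for (i, j) = (0, 1) we minimise over 2 possible intermediate vertex sequences; the minimum is 10, attained along the walk 0 → 0 → 1.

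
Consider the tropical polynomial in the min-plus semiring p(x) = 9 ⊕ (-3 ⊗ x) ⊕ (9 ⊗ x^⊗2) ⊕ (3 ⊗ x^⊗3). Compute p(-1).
p(-1) = -4

A tropical monomial a ⊗ x^⊗i evaluates to a + i · x. Evaluating each term at x = -1:
  Term 0 contributes 9 + 0 · -1 = 9
  Term 1 contributes -3 + 1 · -1 = -4
  Term 2 contributes 9 + 2 · -1 = 7
  Term 3 contributes 3 + 3 · -1 = 0
p(-1) = ⊕ of these = min[9, -4, 7, 0] = -4.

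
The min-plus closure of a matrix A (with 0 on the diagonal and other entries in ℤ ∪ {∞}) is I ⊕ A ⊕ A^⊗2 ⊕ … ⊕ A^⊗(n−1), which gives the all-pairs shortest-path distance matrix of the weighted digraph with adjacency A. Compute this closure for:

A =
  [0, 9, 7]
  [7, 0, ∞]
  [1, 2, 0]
Closure =
  [0, 9, 7]
  [7, 0, 14]
  [1, 2, 0]

This is the Floyd-Warshall all-pairs shortest-path computation. For each intermediate vertex k = 0, 1, …, 2, update dist[i][j] ← min(dist[i][j], dist[i][k] + dist[k][j]). The final matrix gives, for each (i, j), the minimum total weight of any directed path from i to j (possibly empty when i = j).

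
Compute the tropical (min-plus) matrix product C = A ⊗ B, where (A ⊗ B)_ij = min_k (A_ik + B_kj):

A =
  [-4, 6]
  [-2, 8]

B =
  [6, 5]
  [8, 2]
A ⊗ B =
  [2, 1]
  [4, 3]

Apply the min-plus product entry-by-entry:
  C[0][0] = min over k of (A[0][0] + B[0][0] = -4 + 6 = 2, A[0][1] + B[1][0] = 6 + 8 = 14) = 2 (attained at k = 0)
  C[0][1] = min over k of (A[0][0] + B[0][1] = -4 + 5 = 1, A[0][1] + B[1][1] = 6 + 2 = 8) = 1 (attained at k = 0)
  C[1][0] = min over k of (A[1][0] + B[0][0] = -2 + 6 = 4, A[1][1] + B[1][0] = 8 + 8 = 16) = 4 (attained at k = 0)
  C[1][1] = min over k of (A[1][0] + B[0][1] = -2 + 5 = 3, A[1][1] + B[1][1] = 8 + 2 = 10) = 3 (attained at k = 0)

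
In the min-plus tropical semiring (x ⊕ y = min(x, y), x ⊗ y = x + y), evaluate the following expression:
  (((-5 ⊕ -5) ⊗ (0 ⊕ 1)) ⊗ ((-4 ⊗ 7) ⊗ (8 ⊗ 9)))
(((-5 ⊕ -5) ⊗ (0 ⊕ 1)) ⊗ ((-4 ⊗ 7) ⊗ (8 ⊗ 9))) = 15

Expand innermost to outermost. Recall ⊕ takes the minimum of its arguments and ⊗ takes their sum. Working out the expression (((-5 ⊕ -5) ⊗ (0 ⊕ 1)) ⊗ ((-4 ⊗ 7) ⊗ (8 ⊗ 9))) gives 15.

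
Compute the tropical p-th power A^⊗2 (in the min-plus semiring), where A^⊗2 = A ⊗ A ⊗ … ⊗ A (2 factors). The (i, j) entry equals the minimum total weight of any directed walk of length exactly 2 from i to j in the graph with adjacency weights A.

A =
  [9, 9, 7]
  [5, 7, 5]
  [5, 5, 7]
A^⊗2 =
  [12, 12, 14]
  [10, 10, 12]
  [10, 12, 10]

Each entry (A^⊗2)_ij equals the minimum over all length-2 walks i = v_0 → v_1 → … → v_2 = j of Σ_t A[v_t][v_{t+1}]. For example, for (i, j) = (0, 2) we minimise over 3 possible intermediate vertex sequences; the minimum is 14, attained along the walk 0 → 1 → 2.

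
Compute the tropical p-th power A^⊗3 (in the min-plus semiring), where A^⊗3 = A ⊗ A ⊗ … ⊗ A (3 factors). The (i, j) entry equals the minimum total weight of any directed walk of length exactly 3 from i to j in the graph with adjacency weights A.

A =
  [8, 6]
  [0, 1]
A^⊗3 =
  [7, 8]
  [2, 3]

Each entry (A^⊗3)_ij equals the minimum over all length-3 walks i = v_0 → v_1 → … → v_3 = j of Σ_t A[v_t][v_{t+1}]. For example, for (i, j) = (0, 1) we minimise over 4 possible intermediate vertex sequences; the minimum is 8, attained along the walk 0 → 1 → 1 → 1.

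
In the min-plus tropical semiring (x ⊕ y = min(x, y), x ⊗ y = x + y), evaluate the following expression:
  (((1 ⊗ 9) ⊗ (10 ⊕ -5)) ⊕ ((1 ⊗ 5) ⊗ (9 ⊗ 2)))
(((1 ⊗ 9) ⊗ (10 ⊕ -5)) ⊕ ((1 ⊗ 5) ⊗ (9 ⊗ 2))) = 5

Expand innermost to outermost. Recall ⊕ takes the minimum of its arguments and ⊗ takes their sum. Working out the expression (((1 ⊗ 9) ⊗ (10 ⊕ -5)) ⊕ ((1 ⊗ 5) ⊗ (9 ⊗ 2))) gives 5.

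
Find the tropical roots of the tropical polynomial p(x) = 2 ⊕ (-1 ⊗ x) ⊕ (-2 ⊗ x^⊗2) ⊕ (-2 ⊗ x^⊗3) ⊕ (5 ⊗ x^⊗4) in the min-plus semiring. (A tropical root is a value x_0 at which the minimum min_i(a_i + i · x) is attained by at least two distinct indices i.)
Roots: {-7, 0, 1, 3}

Each tropical root is a break point of the lower envelope of the lines y = a_i + i · x (there are 5 lines, with slopes 0, 1, ..., 4). Only the lines that attain the minimum somewhere contribute to roots; other lines are dominated. Here the surviving (envelope) indices are i = 4, i = 3, i = 2, i = 1, i = 0.
Intersections between consecutive envelope lines give the roots: for adjacent envelope indices i < j the intersection is x = (a_i − a_j) / (j − i). Reading off the sorted break points: {-7, 0, 1, 3}.
Verification: at each break x_0, at least two indices attain the minimum of min_i(a_i + i · x_0).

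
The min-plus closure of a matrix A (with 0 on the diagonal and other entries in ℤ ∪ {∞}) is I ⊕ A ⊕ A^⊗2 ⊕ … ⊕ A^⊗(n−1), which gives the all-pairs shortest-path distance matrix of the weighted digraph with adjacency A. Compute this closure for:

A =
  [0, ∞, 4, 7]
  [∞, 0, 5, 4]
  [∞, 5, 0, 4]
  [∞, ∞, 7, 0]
Closure =
  [0, 9, 4, 7]
  [∞, 0, 5, 4]
  [∞, 5, 0, 4]
  [∞, 12, 7, 0]

This is the Floyd-Warshall all-pairs shortest-path computation. For each intermediate vertex k = 0, 1, …, 3, update dist[i][j] ← min(dist[i][j], dist[i][k] + dist[k][j]). The final matrix gives, for each (i, j), the minimum total weight of any directed path from i to j (possibly empty when i = j).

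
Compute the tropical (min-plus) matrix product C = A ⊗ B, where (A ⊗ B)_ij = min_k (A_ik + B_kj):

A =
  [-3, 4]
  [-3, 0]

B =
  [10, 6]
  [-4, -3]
A ⊗ B =
  [0, 1]
  [-4, -3]

Apply the min-plus product entry-by-entry:
  C[0][0] = min over k of (A[0][0] + B[0][0] = -3 + 10 = 7, A[0][1] + B[1][0] = 4 + -4 = 0) = 0 (attained at k = 1)
  C[0][1] = min over k of (A[0][0] + B[0][1] = -3 + 6 = 3, A[0][1] + B[1][1] = 4 + -3 = 1) = 1 (attained at k = 1)
  C[1][0] = min over k of (A[1][0] + B[0][0] = -3 + 10 = 7, A[1][1] + B[1][0] = 0 + -4 = -4) = -4 (attained at k = 1)
  C[1][1] = min over k of (A[1][0] + B[0][1] = -3 + 6 = 3, A[1][1] + B[1][1] = 0 + -3 = -3) = -3 (attained at k = 1)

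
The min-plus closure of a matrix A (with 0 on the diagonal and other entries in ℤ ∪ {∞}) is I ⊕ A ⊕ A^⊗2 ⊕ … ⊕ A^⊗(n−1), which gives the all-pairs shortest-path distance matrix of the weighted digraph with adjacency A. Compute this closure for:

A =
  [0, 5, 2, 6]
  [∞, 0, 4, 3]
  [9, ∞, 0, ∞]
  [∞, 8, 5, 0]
Closure =
  [0, 5, 2, 6]
  [13, 0, 4, 3]
  [9, 14, 0, 15]
  [14, 8, 5, 0]

This is the Floyd-Warshall all-pairs shortest-path computation. For each intermediate vertex k = 0, 1, …, 3, update dist[i][j] ← min(dist[i][j], dist[i][k] + dist[k][j]). The final matrix gives, for each (i, j), the minimum total weight of any directed path from i to j (possibly empty when i = j).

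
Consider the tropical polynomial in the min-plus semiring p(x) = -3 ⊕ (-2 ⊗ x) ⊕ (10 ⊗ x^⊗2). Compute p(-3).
p(-3) = -5

A tropical monomial a ⊗ x^⊗i evaluates to a + i · x. Evaluating each term at x = -3:
  Term 0 contributes -3 + 0 · -3 = -3
  Term 1 contributes -2 + 1 · -3 = -5
  Term 2 contributes 10 + 2 · -3 = 4
p(-3) = ⊕ of these = min[-3, -5, 4] = -5.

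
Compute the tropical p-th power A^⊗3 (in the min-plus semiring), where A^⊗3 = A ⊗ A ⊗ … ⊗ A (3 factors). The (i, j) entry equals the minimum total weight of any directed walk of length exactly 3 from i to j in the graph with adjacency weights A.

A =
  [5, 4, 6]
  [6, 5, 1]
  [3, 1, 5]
A^⊗3 =
  [8, 6, 8]
  [8, 7, 3]
  [5, 3, 7]

Each entry (A^⊗3)_ij equals the minimum over all length-3 walks i = v_0 → v_1 → … → v_3 = j of Σ_t A[v_t][v_{t+1}]. For example, for (i, j) = (0, 2) we minimise over 9 possible intermediate vertex sequences; the minimum is 8, attained along the walk 0 → 2 → 1 → 2.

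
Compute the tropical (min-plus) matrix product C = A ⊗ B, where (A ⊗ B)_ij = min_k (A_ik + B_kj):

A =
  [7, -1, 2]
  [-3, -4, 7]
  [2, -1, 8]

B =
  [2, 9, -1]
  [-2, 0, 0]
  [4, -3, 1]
A ⊗ B =
  [-3, -1, -1]
  [-6, -4, -4]
  [-3, -1, -1]

Apply the min-plus product entry-by-entry:
  C[0][0] = min over k of (A[0][0] + B[0][0] = 7 + 2 = 9, A[0][1] + B[1][0] = -1 + -2 = -3, A[0][2] + B[2][0] = 2 + 4 = 6) = -3 (attained at k = 1)
  C[0][1] = min over k of (A[0][0] + B[0][1] = 7 + 9 = 16, A[0][1] + B[1][1] = -1 + 0 = -1, A[0][2] + B[2][1] = 2 + -3 = -1) = -1 (attained at k = 1)
  C[0][2] = min over k of (A[0][0] + B[0][2] = 7 + -1 = 6, A[0][1] + B[1][2] = -1 + 0 = -1, A[0][2] + B[2][2] = 2 + 1 = 3) = -1 (attained at k = 1)
  C[1][0] = min over k of (A[1][0] + B[0][0] = -3 + 2 = -1, A[1][1] + B[1][0] = -4 + -2 = -6, A[1][2] + B[2][0] = 7 + 4 = 11) = -6 (attained at k = 1)
  C[1][1] = min over k of (A[1][0] + B[0][1] = -3 + 9 = 6, A[1][1] + B[1][1] = -4 + 0 = -4, A[1][2] + B[2][1] = 7 + -3 = 4) = -4 (attained at k = 1)
  C[1][2] = min over k of (A[1][0] + B[0][2] = -3 + -1 = -4, A[1][1] + B[1][2] = -4 + 0 = -4, A[1][2] + B[2][2] = 7 + 1 = 8) = -4 (attained at k = 0)
  C[2][0] = min over k of (A[2][0] + B[0][0] = 2 + 2 = 4, A[2][1] + B[1][0] = -1 + -2 = -3, A[2][2] + B[2][0] = 8 + 4 = 12) = -3 (attained at k = 1)
  C[2][1] = min over k of (A[2][0] + B[0][1] = 2 + 9 = 11, A[2][1] + B[1][1] = -1 + 0 = -1, A[2][2] + B[2][1] = 8 + -3 = 5) = -1 (attained at k = 1)
  C[2][2] = min over k of (A[2][0] + B[0][2] = 2 + -1 = 1, A[2][1] + B[1][2] = -1 + 0 = -1, A[2][2] + B[2][2] = 8 + 1 = 9) = -1 (attained at k = 1)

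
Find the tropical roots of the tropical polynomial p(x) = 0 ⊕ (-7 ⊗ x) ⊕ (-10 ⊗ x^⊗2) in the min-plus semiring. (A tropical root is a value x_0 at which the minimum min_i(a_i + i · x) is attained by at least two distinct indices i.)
Roots: {3, 7}

Each tropical root is a break point of the lower envelope of the lines y = a_i + i · x (there are 3 lines, with slopes 0, 1, ..., 2). Only the lines that attain the minimum somewhere contribute to roots; other lines are dominated. Here the surviving (envelope) indices are i = 2, i = 1, i = 0.
Intersections between consecutive envelope lines give the roots: for adjacent envelope indices i < j the intersection is x = (a_i − a_j) / (j − i). Reading off the sorted break points: {3, 7}.
Verification: at each break x_0, at least two indices attain the minimum of min_i(a_i + i · x_0).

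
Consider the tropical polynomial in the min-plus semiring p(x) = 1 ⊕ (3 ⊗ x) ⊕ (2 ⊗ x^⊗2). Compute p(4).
p(4) = 1

A tropical monomial a ⊗ x^⊗i evaluates to a + i · x. Evaluating each term at x = 4:
  Term 0 contributes 1 + 0 · 4 = 1
  Term 1 contributes 3 + 1 · 4 = 7
  Term 2 contributes 2 + 2 · 4 = 10
p(4) = ⊕ of these = min[1, 7, 10] = 1.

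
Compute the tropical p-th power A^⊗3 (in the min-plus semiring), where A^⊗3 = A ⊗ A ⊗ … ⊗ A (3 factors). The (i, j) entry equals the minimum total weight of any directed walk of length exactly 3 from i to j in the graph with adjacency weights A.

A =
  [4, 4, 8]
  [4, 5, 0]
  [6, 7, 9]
A^⊗3 =
  [10, 11, 8]
  [10, 10, 7]
  [13, 14, 10]

Each entry (A^⊗3)_ij equals the minimum over all length-3 walks i = v_0 → v_1 → … → v_3 = j of Σ_t A[v_t][v_{t+1}]. For example, for (i, j) = (0, 2) we minimise over 9 possible intermediate vertex sequences; the minimum is 8, attained along the walk 0 → 0 → 1 → 2.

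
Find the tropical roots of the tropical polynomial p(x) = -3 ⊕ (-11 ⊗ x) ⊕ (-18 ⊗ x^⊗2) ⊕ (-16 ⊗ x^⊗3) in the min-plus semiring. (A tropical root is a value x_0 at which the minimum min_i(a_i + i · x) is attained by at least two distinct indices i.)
Roots: {-2, 7, 8}

Each tropical root is a break point of the lower envelope of the lines y = a_i + i · x (there are 4 lines, with slopes 0, 1, ..., 3). Only the lines that attain the minimum somewhere contribute to roots; other lines are dominated. Here the surviving (envelope) indices are i = 3, i = 2, i = 1, i = 0.
Intersections between consecutive envelope lines give the roots: for adjacent envelope indices i < j the intersection is x = (a_i − a_j) / (j − i). Reading off the sorted break points: {-2, 7, 8}.
Verification: at each break x_0, at least two indices attain the minimum of min_i(a_i + i · x_0).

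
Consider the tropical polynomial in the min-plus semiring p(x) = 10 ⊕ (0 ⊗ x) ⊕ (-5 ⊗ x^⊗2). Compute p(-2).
p(-2) = -9

A tropical monomial a ⊗ x^⊗i evaluates to a + i · x. Evaluating each term at x = -2:
  Term 0 contributes 10 + 0 · -2 = 10
  Term 1 contributes 0 + 1 · -2 = -2
  Term 2 contributes -5 + 2 · -2 = -9
p(-2) = ⊕ of these = min[10, -2, -9] = -9.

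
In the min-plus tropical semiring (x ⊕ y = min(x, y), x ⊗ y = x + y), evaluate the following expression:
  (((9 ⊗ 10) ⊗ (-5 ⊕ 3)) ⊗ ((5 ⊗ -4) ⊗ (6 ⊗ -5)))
(((9 ⊗ 10) ⊗ (-5 ⊕ 3)) ⊗ ((5 ⊗ -4) ⊗ (6 ⊗ -5))) = 16

Expand innermost to outermost. Recall ⊕ takes the minimum of its arguments and ⊗ takes their sum. Working out the expression (((9 ⊗ 10) ⊗ (-5 ⊕ 3)) ⊗ ((5 ⊗ -4) ⊗ (6 ⊗ -5))) gives 16.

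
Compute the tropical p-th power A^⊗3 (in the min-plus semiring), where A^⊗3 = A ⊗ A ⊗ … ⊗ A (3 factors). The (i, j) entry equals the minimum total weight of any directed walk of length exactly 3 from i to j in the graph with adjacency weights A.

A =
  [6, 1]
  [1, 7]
A^⊗3 =
  [8, 3]
  [3, 8]

Each entry (A^⊗3)_ij equals the minimum over all length-3 walks i = v_0 → v_1 → … → v_3 = j of Σ_t A[v_t][v_{t+1}]. For example, for (i, j) = (0, 1) we minimise over 4 possible intermediate vertex sequences; the minimum is 3, attained along the walk 0 → 1 → 0 → 1.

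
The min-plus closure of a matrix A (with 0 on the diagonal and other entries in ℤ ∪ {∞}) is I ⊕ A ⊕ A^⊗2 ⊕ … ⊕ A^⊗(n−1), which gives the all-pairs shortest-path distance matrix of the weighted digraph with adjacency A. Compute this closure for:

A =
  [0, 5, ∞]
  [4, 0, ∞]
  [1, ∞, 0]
Closure =
  [0, 5, ∞]
  [4, 0, ∞]
  [1, 6, 0]

This is the Floyd-Warshall all-pairs shortest-path computation. For each intermediate vertex k = 0, 1, …, 2, update dist[i][j] ← min(dist[i][j], dist[i][k] + dist[k][j]). The final matrix gives, for each (i, j), the minimum total weight of any directed path from i to j (possibly empty when i = j).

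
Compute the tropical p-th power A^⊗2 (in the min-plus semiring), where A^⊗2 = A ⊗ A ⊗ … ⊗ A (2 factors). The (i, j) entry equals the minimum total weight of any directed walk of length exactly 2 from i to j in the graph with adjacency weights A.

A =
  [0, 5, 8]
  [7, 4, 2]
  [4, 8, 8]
A^⊗2 =
  [0, 5, 7]
  [6, 8, 6]
  [4, 9, 10]

Each entry (A^⊗2)_ij equals the minimum over all length-2 walks i = v_0 → v_1 → … → v_2 = j of Σ_t A[v_t][v_{t+1}]. For example, for (i, j) = (0, 2) we minimise over 3 possible intermediate vertex sequences; the minimum is 7, attained along the walk 0 → 1 → 2.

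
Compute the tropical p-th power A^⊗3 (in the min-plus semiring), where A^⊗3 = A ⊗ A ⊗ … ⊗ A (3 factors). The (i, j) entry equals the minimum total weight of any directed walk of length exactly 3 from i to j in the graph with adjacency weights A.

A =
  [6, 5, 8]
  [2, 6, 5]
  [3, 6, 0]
A^⊗3 =
  [11, 12, 8]
  [8, 11, 5]
  [3, 6, 0]

Each entry (A^⊗3)_ij equals the minimum over all length-3 walks i = v_0 → v_1 → … → v_3 = j of Σ_t A[v_t][v_{t+1}]. For example, for (i, j) = (0, 2) we minimise over 9 possible intermediate vertex sequences; the minimum is 8, attained along the walk 0 → 2 → 2 → 2.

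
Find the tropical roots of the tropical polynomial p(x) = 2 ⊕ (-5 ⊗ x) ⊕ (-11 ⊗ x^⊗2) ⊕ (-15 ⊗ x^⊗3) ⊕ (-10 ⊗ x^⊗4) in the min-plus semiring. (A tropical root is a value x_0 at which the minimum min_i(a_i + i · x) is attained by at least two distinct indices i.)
Roots: {-5, 4, 6, 7}

Each tropical root is a break point of the lower envelope of the lines y = a_i + i · x (there are 5 lines, with slopes 0, 1, ..., 4). Only the lines that attain the minimum somewhere contribute to roots; other lines are dominated. Here the surviving (envelope) indices are i = 4, i = 3, i = 2, i = 1, i = 0.
Intersections between consecutive envelope lines give the roots: for adjacent envelope indices i < j the intersection is x = (a_i − a_j) / (j − i). Reading off the sorted break points: {-5, 4, 6, 7}.
Verification: at each break x_0, at least two indices attain the minimum of min_i(a_i + i · x_0).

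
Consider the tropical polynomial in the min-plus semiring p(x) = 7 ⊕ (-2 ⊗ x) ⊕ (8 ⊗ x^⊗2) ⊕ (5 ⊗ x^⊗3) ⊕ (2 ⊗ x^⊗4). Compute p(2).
p(2) = 0

A tropical monomial a ⊗ x^⊗i evaluates to a + i · x. Evaluating each term at x = 2:
  Term 0 contributes 7 + 0 · 2 = 7
  Term 1 contributes -2 + 1 · 2 = 0
  Term 2 contributes 8 + 2 · 2 = 12
  Term 3 contributes 5 + 3 · 2 = 11
  Term 4 contributes 2 + 4 · 2 = 10
p(2) = ⊕ of these = min[7, 0, 12, 11, 10] = 0.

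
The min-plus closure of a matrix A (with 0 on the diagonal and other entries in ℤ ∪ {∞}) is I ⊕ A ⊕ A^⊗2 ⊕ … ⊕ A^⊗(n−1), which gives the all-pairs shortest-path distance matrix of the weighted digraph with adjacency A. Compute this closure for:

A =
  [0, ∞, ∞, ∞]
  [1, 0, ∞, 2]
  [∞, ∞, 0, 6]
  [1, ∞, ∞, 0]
Closure =
  [0, ∞, ∞, ∞]
  [1, 0, ∞, 2]
  [7, ∞, 0, 6]
  [1, ∞, ∞, 0]

This is the Floyd-Warshall all-pairs shortest-path computation. For each intermediate vertex k = 0, 1, …, 3, update dist[i][j] ← min(dist[i][j], dist[i][k] + dist[k][j]). The final matrix gives, for each (i, j), the minimum total weight of any directed path from i to j (possibly empty when i = j).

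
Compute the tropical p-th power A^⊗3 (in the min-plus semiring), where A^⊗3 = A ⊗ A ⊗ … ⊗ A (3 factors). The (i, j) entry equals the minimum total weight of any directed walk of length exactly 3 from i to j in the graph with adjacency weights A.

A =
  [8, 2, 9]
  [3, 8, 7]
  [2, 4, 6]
A^⊗3 =
  [11, 7, 14]
  [8, 11, 12]
  [7, 9, 11]

Each entry (A^⊗3)_ij equals the minimum over all length-3 walks i = v_0 → v_1 → … → v_3 = j of Σ_t A[v_t][v_{t+1}]. For example, for (i, j) = (0, 2) we minimise over 9 possible intermediate vertex sequences; the minimum is 14, attained along the walk 0 → 1 → 0 → 2.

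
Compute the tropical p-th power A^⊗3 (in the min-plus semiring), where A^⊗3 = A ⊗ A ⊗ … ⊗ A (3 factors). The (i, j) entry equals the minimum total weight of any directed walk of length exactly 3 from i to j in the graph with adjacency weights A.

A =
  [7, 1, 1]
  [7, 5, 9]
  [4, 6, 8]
A^⊗3 =
  [12, 6, 6]
  [12, 13, 13]
  [9, 10, 12]

Each entry (A^⊗3)_ij equals the minimum over all length-3 walks i = v_0 → v_1 → … → v_3 = j of Σ_t A[v_t][v_{t+1}]. For example, for (i, j) = (0, 2) we minimise over 9 possible intermediate vertex sequences; the minimum is 6, attained along the walk 0 → 2 → 0 → 2.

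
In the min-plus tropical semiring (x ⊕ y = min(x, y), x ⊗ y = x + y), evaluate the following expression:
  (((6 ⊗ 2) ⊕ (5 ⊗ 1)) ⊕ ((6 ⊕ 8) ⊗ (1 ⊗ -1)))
(((6 ⊗ 2) ⊕ (5 ⊗ 1)) ⊕ ((6 ⊕ 8) ⊗ (1 ⊗ -1))) = 6

Expand innermost to outermost. Recall ⊕ takes the minimum of its arguments and ⊗ takes their sum. Working out the expression (((6 ⊗ 2) ⊕ (5 ⊗ 1)) ⊕ ((6 ⊕ 8) ⊗ (1 ⊗ -1))) gives 6.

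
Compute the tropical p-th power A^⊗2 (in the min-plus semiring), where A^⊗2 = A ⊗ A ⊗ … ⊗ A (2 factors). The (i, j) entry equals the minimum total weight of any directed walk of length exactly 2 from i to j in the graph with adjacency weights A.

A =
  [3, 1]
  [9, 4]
A^⊗2 =
  [6, 4]
  [12, 8]

Each entry (A^⊗2)_ij equals the minimum over all length-2 walks i = v_0 → v_1 → … → v_2 = j of Σ_t A[v_t][v_{t+1}]. For example, for (i, j) = (0, 1) we minimise over 2 possible intermediate vertex sequences; the minimum is 4, attained along the walk 0 → 0 → 1.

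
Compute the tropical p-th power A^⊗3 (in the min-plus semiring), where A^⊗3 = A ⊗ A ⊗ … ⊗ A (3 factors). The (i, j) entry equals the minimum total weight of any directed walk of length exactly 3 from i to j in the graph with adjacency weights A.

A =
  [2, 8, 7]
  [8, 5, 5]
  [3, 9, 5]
A^⊗3 =
  [6, 12, 11]
  [10, 15, 15]
  [7, 13, 12]

Each entry (A^⊗3)_ij equals the minimum over all length-3 walks i = v_0 → v_1 → … → v_3 = j of Σ_t A[v_t][v_{t+1}]. For example, for (i, j) = (0, 2) we minimise over 9 possible intermediate vertex sequences; the minimum is 11, attained along the walk 0 → 0 → 0 → 2.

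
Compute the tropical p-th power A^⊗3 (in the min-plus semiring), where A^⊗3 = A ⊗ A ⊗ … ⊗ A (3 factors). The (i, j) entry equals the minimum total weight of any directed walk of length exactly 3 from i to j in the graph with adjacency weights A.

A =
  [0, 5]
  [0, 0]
A^⊗3 =
  [0, 5]
  [0, 0]

Each entry (A^⊗3)_ij equals the minimum over all length-3 walks i = v_0 → v_1 → … → v_3 = j of Σ_t A[v_t][v_{t+1}]. For example, for (i, j) = (0, 1) we minimise over 4 possible intermediate vertex sequences; the minimum is 5, attained along the walk 0 → 0 → 0 → 1.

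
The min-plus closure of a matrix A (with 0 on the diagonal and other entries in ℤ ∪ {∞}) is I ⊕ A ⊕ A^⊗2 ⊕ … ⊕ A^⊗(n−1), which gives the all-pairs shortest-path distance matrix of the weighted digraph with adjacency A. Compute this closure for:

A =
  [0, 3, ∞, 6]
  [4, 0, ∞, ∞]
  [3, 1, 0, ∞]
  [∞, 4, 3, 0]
Closure =
  [0, 3, 9, 6]
  [4, 0, 13, 10]
  [3, 1, 0, 9]
  [6, 4, 3, 0]

This is the Floyd-Warshall all-pairs shortest-path computation. For each intermediate vertex k = 0, 1, …, 3, update dist[i][j] ← min(dist[i][j], dist[i][k] + dist[k][j]). The final matrix gives, for each (i, j), the minimum total weight of any directed path from i to j (possibly empty when i = j).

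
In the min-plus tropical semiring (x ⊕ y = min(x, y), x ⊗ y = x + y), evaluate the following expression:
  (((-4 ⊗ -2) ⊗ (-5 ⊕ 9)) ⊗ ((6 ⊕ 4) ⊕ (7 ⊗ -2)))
(((-4 ⊗ -2) ⊗ (-5 ⊕ 9)) ⊗ ((6 ⊕ 4) ⊕ (7 ⊗ -2))) = -7

Expand innermost to outermost. Recall ⊕ takes the minimum of its arguments and ⊗ takes their sum. Working out the expression (((-4 ⊗ -2) ⊗ (-5 ⊕ 9)) ⊗ ((6 ⊕ 4) ⊕ (7 ⊗ -2))) gives -7.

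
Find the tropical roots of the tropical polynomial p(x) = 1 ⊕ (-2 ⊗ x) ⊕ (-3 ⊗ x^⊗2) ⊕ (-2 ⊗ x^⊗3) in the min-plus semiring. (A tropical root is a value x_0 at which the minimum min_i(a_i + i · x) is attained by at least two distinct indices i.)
Roots: {-1, 1, 3}

Each tropical root is a break point of the lower envelope of the lines y = a_i + i · x (there are 4 lines, with slopes 0, 1, ..., 3). Only the lines that attain the minimum somewhere contribute to roots; other lines are dominated. Here the surviving (envelope) indices are i = 3, i = 2, i = 1, i = 0.
Intersections between consecutive envelope lines give the roots: for adjacent envelope indices i < j the intersection is x = (a_i − a_j) / (j − i). Reading off the sorted break points: {-1, 1, 3}.
Verification: at each break x_0, at least two indices attain the minimum of min_i(a_i + i · x_0).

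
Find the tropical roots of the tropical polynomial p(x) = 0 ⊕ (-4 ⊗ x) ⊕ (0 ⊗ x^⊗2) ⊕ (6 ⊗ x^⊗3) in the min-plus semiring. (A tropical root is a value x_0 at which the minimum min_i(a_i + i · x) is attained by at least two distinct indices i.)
Roots: {-6, -4, 4}

Each tropical root is a break point of the lower envelope of the lines y = a_i + i · x (there are 4 lines, with slopes 0, 1, ..., 3). Only the lines that attain the minimum somewhere contribute to roots; other lines are dominated. Here the surviving (envelope) indices are i = 3, i = 2, i = 1, i = 0.
Intersections between consecutive envelope lines give the roots: for adjacent envelope indices i < j the intersection is x = (a_i − a_j) / (j − i). Reading off the sorted break points: {-6, -4, 4}.
Verification: at each break x_0, at least two indices attain the minimum of min_i(a_i + i · x_0).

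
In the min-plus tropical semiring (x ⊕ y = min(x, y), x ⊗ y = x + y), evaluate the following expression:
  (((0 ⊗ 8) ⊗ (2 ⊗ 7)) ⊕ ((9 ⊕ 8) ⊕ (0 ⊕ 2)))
(((0 ⊗ 8) ⊗ (2 ⊗ 7)) ⊕ ((9 ⊕ 8) ⊕ (0 ⊕ 2))) = 0

Expand innermost to outermost. Recall ⊕ takes the minimum of its arguments and ⊗ takes their sum. Working out the expression (((0 ⊗ 8) ⊗ (2 ⊗ 7)) ⊕ ((9 ⊕ 8) ⊕ (0 ⊕ 2))) gives 0.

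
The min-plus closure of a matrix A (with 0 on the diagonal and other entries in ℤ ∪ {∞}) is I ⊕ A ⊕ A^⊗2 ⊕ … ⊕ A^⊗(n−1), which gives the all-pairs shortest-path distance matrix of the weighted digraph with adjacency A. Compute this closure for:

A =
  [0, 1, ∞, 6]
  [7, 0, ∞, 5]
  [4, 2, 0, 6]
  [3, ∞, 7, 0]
Closure =
  [0, 1, 13, 6]
  [7, 0, 12, 5]
  [4, 2, 0, 6]
  [3, 4, 7, 0]

This is the Floyd-Warshall all-pairs shortest-path computation. For each intermediate vertex k = 0, 1, …, 3, update dist[i][j] ← min(dist[i][j], dist[i][k] + dist[k][j]). The final matrix gives, for each (i, j), the minimum total weight of any directed path from i to j (possibly empty when i = j).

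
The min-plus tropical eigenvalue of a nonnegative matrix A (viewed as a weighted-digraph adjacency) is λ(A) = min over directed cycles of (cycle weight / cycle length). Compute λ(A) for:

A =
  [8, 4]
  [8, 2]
λ(A) = 2

Enumerate directed cycles and compute their means (weight / length). Sample:
  cycle 0 → 0: weight = 8, length = 1, mean = 8/1 ≈ 8.000
  cycle 1 → 1: weight = 2, length = 1, mean = 2/1 ≈ 2.000
  cycle 0 → 1 → 0: weight = 12, length = 2, mean = 12/2 ≈ 6.000
  cycle 1 → 0 → 1: weight = 12, length = 2, mean = 12/2 ≈ 6.000
Minimum mean = 2.000, attained e.g. along the cycle 1 → 1 with weight 2 and length 1. So λ(A) = 2/1 = 2.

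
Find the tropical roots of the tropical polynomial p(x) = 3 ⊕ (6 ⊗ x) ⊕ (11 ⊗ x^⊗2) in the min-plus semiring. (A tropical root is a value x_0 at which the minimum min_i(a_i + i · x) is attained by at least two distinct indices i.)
Roots: {-5, -3}

Each tropical root is a break point of the lower envelope of the lines y = a_i + i · x (there are 3 lines, with slopes 0, 1, ..., 2). Only the lines that attain the minimum somewhere contribute to roots; other lines are dominated. Here the surviving (envelope) indices are i = 2, i = 1, i = 0.
Intersections between consecutive envelope lines give the roots: for adjacent envelope indices i < j the intersection is x = (a_i − a_j) / (j − i). Reading off the sorted break points: {-5, -3}.
Verification: at each break x_0, at least two indices attain the minimum of min_i(a_i + i · x_0).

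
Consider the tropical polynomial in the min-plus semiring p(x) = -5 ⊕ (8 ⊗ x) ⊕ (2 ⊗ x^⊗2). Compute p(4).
p(4) = -5

A tropical monomial a ⊗ x^⊗i evaluates to a + i · x. Evaluating each term at x = 4:
  Term 0 contributes -5 + 0 · 4 = -5
  Term 1 contributes 8 + 1 · 4 = 12
  Term 2 contributes 2 + 2 · 4 = 10
p(4) = ⊕ of these = min[-5, 12, 10] = -5.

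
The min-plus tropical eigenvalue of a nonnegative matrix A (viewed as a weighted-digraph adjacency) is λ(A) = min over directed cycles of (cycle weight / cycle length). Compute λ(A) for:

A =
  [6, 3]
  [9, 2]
λ(A) = 2

Enumerate directed cycles and compute their means (weight / length). Sample:
  cycle 0 → 0: weight = 6, length = 1, mean = 6/1 ≈ 6.000
  cycle 1 → 1: weight = 2, length = 1, mean = 2/1 ≈ 2.000
  cycle 0 → 1 → 0: weight = 12, length = 2, mean = 12/2 ≈ 6.000
  cycle 1 → 0 → 1: weight = 12, length = 2, mean = 12/2 ≈ 6.000
Minimum mean = 2.000, attained e.g. along the cycle 1 → 1 with weight 2 and length 1. So λ(A) = 2/1 = 2.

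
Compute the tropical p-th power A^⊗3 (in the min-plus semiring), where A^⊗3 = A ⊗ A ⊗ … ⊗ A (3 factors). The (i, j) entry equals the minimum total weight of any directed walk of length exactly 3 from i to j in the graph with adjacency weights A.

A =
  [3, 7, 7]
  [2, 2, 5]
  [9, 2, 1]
A^⊗3 =
  [9, 10, 9]
  [6, 6, 7]
  [5, 4, 3]

Each entry (A^⊗3)_ij equals the minimum over all length-3 walks i = v_0 → v_1 → … → v_3 = j of Σ_t A[v_t][v_{t+1}]. For example, for (i, j) = (0, 2) we minimise over 9 possible intermediate vertex sequences; the minimum is 9, attained along the walk 0 → 2 → 2 → 2.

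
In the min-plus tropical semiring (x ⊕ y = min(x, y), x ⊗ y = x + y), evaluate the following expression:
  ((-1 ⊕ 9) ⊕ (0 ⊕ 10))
((-1 ⊕ 9) ⊕ (0 ⊕ 10)) = -1

Expand innermost to outermost. Recall ⊕ takes the minimum of its arguments and ⊗ takes their sum. Working out the expression ((-1 ⊕ 9) ⊕ (0 ⊕ 10)) gives -1.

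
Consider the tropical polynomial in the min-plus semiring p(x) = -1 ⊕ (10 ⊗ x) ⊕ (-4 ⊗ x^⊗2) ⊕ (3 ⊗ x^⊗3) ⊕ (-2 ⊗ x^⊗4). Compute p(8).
p(8) = -1

A tropical monomial a ⊗ x^⊗i evaluates to a + i · x. Evaluating each term at x = 8:
  Term 0 contributes -1 + 0 · 8 = -1
  Term 1 contributes 10 + 1 · 8 = 18
  Term 2 contributes -4 + 2 · 8 = 12
  Term 3 contributes 3 + 3 · 8 = 27
  Term 4 contributes -2 + 4 · 8 = 30
p(8) = ⊕ of these = min[-1, 18, 12, 27, 30] = -1.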